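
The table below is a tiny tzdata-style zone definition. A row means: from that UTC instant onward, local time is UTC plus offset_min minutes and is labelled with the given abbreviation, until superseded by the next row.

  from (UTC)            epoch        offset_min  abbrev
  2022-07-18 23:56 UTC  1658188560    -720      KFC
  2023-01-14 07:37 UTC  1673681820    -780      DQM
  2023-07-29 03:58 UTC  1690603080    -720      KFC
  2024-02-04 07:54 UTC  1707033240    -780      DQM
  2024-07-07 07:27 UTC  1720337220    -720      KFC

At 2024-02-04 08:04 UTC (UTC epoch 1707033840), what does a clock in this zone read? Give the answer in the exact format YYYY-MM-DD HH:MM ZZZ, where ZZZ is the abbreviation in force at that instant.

Query: 2024-02-04 08:04 UTC
Rule 4/5 (DQM, -13:00): 2024-02-04 07:54 UTC ≤ query < 2024-07-07 07:27 UTC
8·60 + 4 - 780 = -296 min
-296 = -1·1440 + 1144; 1144 = 19·60 + 4 → 19:04, 2024-02-04 - 1 day = 2024-02-03
→ 2024-02-03 19:04 DQM

2024-02-03 19:04 DQM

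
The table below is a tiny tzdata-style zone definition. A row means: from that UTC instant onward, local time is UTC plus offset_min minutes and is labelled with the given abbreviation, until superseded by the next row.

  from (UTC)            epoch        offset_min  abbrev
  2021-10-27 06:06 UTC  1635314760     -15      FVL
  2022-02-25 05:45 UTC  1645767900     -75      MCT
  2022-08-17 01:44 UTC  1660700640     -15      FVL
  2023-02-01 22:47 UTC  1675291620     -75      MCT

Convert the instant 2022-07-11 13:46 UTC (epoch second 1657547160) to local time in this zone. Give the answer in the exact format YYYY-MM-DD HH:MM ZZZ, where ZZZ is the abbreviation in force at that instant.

2022-07-11 12:31 MCT

Query: 2022-07-11 13:46 UTC
Rule 2/4 (MCT, -01:15): 2022-02-25 05:45 UTC ≤ query < 2022-08-17 01:44 UTC
13·60 + 46 - 75 = 751 min
751 = 0·1440 + 751; 751 = 12·60 + 31 → 12:31, same day
→ 2022-07-11 12:31 MCT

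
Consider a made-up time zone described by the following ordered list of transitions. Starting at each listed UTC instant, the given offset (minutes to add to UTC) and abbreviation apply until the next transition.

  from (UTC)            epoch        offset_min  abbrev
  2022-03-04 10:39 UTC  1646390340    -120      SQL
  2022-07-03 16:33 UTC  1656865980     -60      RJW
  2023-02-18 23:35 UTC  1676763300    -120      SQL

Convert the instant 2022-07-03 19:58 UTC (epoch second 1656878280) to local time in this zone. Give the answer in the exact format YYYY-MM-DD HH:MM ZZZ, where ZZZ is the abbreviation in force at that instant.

2022-07-03 18:58 RJW

Query: 2022-07-03 19:58 UTC
Rule 2/3 (RJW, -01:00): 2022-07-03 16:33 UTC ≤ query < 2023-02-18 23:35 UTC
19·60 + 58 - 60 = 1138 min
1138 = 0·1440 + 1138; 1138 = 18·60 + 58 → 18:58, same day
→ 2022-07-03 18:58 RJW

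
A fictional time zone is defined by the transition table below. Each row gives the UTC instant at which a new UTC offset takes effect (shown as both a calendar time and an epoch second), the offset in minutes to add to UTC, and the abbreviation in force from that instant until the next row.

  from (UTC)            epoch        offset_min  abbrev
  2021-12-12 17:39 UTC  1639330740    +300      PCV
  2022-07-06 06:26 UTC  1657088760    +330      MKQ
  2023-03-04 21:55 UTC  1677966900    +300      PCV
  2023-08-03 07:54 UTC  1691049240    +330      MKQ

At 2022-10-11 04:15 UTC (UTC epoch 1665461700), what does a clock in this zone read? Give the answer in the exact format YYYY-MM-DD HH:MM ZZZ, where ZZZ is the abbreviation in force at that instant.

Query: 2022-10-11 04:15 UTC
Rule 2/4 (MKQ, +05:30): 2022-07-06 06:26 UTC ≤ query < 2023-03-04 21:55 UTC
4·60 + 15 + 330 = 585 min
585 = 0·1440 + 585; 585 = 9·60 + 45 → 09:45, same day
→ 2022-10-11 09:45 MKQ

2022-10-11 09:45 MKQ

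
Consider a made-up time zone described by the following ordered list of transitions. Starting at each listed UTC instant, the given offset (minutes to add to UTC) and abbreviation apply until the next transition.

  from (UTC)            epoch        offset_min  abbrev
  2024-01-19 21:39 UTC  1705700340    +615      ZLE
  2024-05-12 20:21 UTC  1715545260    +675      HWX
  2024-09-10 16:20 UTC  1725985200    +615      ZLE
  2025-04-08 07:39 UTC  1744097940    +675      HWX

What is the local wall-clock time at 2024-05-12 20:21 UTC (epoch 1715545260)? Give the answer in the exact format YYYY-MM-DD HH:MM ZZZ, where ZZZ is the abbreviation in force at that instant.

2024-05-13 07:36 HWX

Query: 2024-05-12 20:21 UTC
Rule 2/4 (HWX, +11:15): 2024-05-12 20:21 UTC ≤ query < 2024-09-10 16:20 UTC
20·60 + 21 + 675 = 1896 min
1896 = 1·1440 + 456; 456 = 7·60 + 36 → 07:36, 2024-05-12 + 1 day = 2024-05-13
→ 2024-05-13 07:36 HWX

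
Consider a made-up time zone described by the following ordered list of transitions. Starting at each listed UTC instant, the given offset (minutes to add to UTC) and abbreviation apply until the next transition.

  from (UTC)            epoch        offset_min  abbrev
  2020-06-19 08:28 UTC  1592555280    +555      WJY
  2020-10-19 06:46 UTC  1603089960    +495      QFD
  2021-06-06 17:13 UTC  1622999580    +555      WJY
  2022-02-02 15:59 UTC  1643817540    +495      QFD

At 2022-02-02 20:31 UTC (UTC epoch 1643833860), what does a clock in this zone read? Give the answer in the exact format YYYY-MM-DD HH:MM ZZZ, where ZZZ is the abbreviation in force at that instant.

2022-02-03 04:46 QFD

Query: 2022-02-02 20:31 UTC
Rule 4/4 (QFD, +08:15): 2022-02-02 15:59 UTC ≤ query < +∞
20·60 + 31 + 495 = 1726 min
1726 = 1·1440 + 286; 286 = 4·60 + 46 → 04:46, 2022-02-02 + 1 day = 2022-02-03
→ 2022-02-03 04:46 QFD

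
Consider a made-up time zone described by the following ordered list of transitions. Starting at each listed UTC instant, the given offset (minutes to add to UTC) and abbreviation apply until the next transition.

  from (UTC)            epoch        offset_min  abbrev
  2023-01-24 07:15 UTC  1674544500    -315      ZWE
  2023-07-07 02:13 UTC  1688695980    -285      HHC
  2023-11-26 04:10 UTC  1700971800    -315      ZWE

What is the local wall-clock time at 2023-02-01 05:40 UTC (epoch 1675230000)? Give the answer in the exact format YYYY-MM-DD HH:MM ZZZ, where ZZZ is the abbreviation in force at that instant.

Query: 2023-02-01 05:40 UTC
Rule 1/3 (ZWE, -05:15): 2023-01-24 07:15 UTC ≤ query < 2023-07-07 02:13 UTC
5·60 + 40 - 315 = 25 min
25 = 0·1440 + 25; 25 = 0·60 + 25 → 00:25, same day
→ 2023-02-01 00:25 ZWE

2023-02-01 00:25 ZWE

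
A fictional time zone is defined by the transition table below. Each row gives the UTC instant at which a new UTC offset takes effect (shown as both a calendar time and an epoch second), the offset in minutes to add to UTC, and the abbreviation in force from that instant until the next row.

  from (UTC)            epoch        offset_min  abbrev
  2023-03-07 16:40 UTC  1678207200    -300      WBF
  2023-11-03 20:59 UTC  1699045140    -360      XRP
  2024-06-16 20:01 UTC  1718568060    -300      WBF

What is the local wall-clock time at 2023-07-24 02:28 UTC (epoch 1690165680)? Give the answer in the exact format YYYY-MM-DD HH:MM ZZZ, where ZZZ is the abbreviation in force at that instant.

Query: 2023-07-24 02:28 UTC
Rule 1/3 (WBF, -05:00): 2023-03-07 16:40 UTC ≤ query < 2023-11-03 20:59 UTC
2·60 + 28 - 300 = -152 min
-152 = -1·1440 + 1288; 1288 = 21·60 + 28 → 21:28, 2023-07-24 - 1 day = 2023-07-23
→ 2023-07-23 21:28 WBF

2023-07-23 21:28 WBF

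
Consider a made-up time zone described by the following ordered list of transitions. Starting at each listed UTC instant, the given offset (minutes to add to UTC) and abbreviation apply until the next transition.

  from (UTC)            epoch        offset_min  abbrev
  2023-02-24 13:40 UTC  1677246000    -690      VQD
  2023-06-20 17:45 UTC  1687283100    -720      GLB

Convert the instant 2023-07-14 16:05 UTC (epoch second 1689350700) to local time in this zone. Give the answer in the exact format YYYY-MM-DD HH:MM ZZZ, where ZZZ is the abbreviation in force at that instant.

2023-07-14 04:05 GLB

Query: 2023-07-14 16:05 UTC
Rule 2/2 (GLB, -12:00): 2023-06-20 17:45 UTC ≤ query < +∞
16·60 + 5 - 720 = 245 min
245 = 0·1440 + 245; 245 = 4·60 + 5 → 04:05, same day
→ 2023-07-14 04:05 GLB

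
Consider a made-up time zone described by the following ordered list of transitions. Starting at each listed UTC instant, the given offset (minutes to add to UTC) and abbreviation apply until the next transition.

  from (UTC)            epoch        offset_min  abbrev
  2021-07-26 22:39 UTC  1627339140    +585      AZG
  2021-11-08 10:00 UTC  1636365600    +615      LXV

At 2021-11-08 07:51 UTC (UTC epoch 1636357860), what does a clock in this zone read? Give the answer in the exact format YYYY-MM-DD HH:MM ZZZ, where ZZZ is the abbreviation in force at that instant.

2021-11-08 17:36 AZG

Query: 2021-11-08 07:51 UTC
Rule 1/2 (AZG, +09:45): 2021-07-26 22:39 UTC ≤ query < 2021-11-08 10:00 UTC
7·60 + 51 + 585 = 1056 min
1056 = 0·1440 + 1056; 1056 = 17·60 + 36 → 17:36, same day
→ 2021-11-08 17:36 AZG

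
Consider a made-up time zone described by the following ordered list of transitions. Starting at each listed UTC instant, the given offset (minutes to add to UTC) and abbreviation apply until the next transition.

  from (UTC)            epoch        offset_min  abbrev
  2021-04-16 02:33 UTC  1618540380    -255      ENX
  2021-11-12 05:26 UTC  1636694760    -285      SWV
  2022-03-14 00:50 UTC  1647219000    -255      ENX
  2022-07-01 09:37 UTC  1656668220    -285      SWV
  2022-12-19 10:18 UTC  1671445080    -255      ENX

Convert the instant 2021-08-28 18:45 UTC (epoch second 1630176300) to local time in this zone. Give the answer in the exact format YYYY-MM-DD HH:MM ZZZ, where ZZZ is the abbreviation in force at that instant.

Query: 2021-08-28 18:45 UTC
Rule 1/5 (ENX, -04:15): 2021-04-16 02:33 UTC ≤ query < 2021-11-12 05:26 UTC
18·60 + 45 - 255 = 870 min
870 = 0·1440 + 870; 870 = 14·60 + 30 → 14:30, same day
→ 2021-08-28 14:30 ENX

2021-08-28 14:30 ENX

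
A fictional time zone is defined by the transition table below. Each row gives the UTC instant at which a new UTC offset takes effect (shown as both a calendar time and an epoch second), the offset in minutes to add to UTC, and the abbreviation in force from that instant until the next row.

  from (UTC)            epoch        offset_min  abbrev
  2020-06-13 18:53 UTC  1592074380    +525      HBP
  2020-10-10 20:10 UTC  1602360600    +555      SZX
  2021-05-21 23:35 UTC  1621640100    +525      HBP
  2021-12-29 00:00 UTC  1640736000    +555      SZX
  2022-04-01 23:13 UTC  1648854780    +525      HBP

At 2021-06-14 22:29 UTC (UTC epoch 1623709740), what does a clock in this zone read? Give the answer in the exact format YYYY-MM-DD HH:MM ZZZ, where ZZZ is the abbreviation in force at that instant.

Query: 2021-06-14 22:29 UTC
Rule 3/5 (HBP, +08:45): 2021-05-21 23:35 UTC ≤ query < 2021-12-29 00:00 UTC
22·60 + 29 + 525 = 1874 min
1874 = 1·1440 + 434; 434 = 7·60 + 14 → 07:14, 2021-06-14 + 1 day = 2021-06-15
→ 2021-06-15 07:14 HBP

2021-06-15 07:14 HBP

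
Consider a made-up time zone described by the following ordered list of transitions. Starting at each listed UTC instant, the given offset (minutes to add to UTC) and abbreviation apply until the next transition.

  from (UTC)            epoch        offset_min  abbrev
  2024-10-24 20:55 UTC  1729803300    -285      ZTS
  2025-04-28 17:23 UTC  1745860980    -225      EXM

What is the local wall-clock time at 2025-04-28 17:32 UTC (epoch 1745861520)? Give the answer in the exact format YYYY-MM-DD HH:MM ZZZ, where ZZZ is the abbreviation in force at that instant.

2025-04-28 13:47 EXM

Query: 2025-04-28 17:32 UTC
Rule 2/2 (EXM, -03:45): 2025-04-28 17:23 UTC ≤ query < +∞
17·60 + 32 - 225 = 827 min
827 = 0·1440 + 827; 827 = 13·60 + 47 → 13:47, same day
→ 2025-04-28 13:47 EXM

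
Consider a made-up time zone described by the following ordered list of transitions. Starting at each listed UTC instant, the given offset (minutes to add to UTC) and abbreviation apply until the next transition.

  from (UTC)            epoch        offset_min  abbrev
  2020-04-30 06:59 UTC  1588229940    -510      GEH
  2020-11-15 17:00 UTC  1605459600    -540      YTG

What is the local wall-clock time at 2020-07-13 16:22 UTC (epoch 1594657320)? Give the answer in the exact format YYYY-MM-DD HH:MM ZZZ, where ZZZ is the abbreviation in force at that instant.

2020-07-13 07:52 GEH

Query: 2020-07-13 16:22 UTC
Rule 1/2 (GEH, -08:30): 2020-04-30 06:59 UTC ≤ query < 2020-11-15 17:00 UTC
16·60 + 22 - 510 = 472 min
472 = 0·1440 + 472; 472 = 7·60 + 52 → 07:52, same day
→ 2020-07-13 07:52 GEH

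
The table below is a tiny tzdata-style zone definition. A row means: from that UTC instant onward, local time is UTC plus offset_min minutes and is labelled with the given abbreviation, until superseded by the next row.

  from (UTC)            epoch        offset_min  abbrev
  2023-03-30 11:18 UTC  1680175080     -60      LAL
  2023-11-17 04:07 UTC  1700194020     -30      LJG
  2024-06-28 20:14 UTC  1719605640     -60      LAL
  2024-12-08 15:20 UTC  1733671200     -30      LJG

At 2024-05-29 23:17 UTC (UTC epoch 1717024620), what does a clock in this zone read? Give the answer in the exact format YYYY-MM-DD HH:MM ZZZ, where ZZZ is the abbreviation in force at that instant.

2024-05-29 22:47 LJG

Query: 2024-05-29 23:17 UTC
Rule 2/4 (LJG, -00:30): 2023-11-17 04:07 UTC ≤ query < 2024-06-28 20:14 UTC
23·60 + 17 - 30 = 1367 min
1367 = 0·1440 + 1367; 1367 = 22·60 + 47 → 22:47, same day
→ 2024-05-29 22:47 LJG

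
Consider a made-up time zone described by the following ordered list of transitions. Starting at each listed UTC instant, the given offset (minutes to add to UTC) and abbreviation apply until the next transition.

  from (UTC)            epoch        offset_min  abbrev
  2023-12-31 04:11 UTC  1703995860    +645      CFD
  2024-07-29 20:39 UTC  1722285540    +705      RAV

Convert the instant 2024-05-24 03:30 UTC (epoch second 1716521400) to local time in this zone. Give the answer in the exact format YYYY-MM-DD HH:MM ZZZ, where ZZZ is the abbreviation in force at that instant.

Query: 2024-05-24 03:30 UTC
Rule 1/2 (CFD, +10:45): 2023-12-31 04:11 UTC ≤ query < 2024-07-29 20:39 UTC
3·60 + 30 + 645 = 855 min
855 = 0·1440 + 855; 855 = 14·60 + 15 → 14:15, same day
→ 2024-05-24 14:15 CFD

2024-05-24 14:15 CFD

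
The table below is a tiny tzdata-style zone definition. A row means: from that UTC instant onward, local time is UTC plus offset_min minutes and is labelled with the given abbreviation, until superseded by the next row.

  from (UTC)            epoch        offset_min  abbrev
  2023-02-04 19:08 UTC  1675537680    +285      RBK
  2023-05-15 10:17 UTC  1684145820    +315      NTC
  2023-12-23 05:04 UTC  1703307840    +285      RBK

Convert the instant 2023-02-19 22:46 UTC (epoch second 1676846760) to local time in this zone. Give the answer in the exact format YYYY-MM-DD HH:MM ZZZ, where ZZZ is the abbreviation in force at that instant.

2023-02-20 03:31 RBK

Query: 2023-02-19 22:46 UTC
Rule 1/3 (RBK, +04:45): 2023-02-04 19:08 UTC ≤ query < 2023-05-15 10:17 UTC
22·60 + 46 + 285 = 1651 min
1651 = 1·1440 + 211; 211 = 3·60 + 31 → 03:31, 2023-02-19 + 1 day = 2023-02-20
→ 2023-02-20 03:31 RBK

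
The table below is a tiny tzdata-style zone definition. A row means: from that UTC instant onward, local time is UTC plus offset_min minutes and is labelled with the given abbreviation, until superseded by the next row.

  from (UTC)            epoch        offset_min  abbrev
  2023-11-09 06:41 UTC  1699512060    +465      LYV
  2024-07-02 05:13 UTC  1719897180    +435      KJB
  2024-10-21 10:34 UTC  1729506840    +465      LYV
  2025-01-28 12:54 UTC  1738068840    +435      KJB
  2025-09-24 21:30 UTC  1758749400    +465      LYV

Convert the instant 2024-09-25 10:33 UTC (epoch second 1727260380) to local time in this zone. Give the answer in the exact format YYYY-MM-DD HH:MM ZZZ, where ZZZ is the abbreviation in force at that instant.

2024-09-25 17:48 KJB

Query: 2024-09-25 10:33 UTC
Rule 2/5 (KJB, +07:15): 2024-07-02 05:13 UTC ≤ query < 2024-10-21 10:34 UTC
10·60 + 33 + 435 = 1068 min
1068 = 0·1440 + 1068; 1068 = 17·60 + 48 → 17:48, same day
→ 2024-09-25 17:48 KJB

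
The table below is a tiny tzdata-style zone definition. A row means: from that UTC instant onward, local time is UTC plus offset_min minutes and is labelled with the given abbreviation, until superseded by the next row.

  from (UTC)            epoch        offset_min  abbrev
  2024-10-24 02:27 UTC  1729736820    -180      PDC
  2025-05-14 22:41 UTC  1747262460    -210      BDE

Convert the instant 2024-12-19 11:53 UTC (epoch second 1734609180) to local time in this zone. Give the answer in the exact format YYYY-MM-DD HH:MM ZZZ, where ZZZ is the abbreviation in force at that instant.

2024-12-19 08:53 PDC

Query: 2024-12-19 11:53 UTC
Rule 1/2 (PDC, -03:00): 2024-10-24 02:27 UTC ≤ query < 2025-05-14 22:41 UTC
11·60 + 53 - 180 = 533 min
533 = 0·1440 + 533; 533 = 8·60 + 53 → 08:53, same day
→ 2024-12-19 08:53 PDC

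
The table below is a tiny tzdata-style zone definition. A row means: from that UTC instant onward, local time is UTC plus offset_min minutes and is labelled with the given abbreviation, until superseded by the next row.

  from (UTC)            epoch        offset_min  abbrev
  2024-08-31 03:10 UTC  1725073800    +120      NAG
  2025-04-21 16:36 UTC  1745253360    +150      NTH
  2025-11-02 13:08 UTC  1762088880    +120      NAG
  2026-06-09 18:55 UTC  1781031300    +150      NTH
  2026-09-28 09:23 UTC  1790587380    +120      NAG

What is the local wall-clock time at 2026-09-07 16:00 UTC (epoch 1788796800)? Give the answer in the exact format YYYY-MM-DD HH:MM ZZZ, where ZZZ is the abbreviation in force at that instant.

2026-09-07 18:30 NTH

Query: 2026-09-07 16:00 UTC
Rule 4/5 (NTH, +02:30): 2026-06-09 18:55 UTC ≤ query < 2026-09-28 09:23 UTC
16·60 + 0 + 150 = 1110 min
1110 = 0·1440 + 1110; 1110 = 18·60 + 30 → 18:30, same day
→ 2026-09-07 18:30 NTH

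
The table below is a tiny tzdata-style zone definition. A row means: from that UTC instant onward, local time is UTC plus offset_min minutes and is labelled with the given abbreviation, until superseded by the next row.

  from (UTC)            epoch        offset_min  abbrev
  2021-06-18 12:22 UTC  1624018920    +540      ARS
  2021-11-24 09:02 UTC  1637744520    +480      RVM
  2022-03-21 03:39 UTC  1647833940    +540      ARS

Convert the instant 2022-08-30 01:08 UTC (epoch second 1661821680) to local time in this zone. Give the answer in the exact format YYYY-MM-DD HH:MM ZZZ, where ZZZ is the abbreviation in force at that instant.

Query: 2022-08-30 01:08 UTC
Rule 3/3 (ARS, +09:00): 2022-03-21 03:39 UTC ≤ query < +∞
1·60 + 8 + 540 = 608 min
608 = 0·1440 + 608; 608 = 10·60 + 8 → 10:08, same day
→ 2022-08-30 10:08 ARS

2022-08-30 10:08 ARS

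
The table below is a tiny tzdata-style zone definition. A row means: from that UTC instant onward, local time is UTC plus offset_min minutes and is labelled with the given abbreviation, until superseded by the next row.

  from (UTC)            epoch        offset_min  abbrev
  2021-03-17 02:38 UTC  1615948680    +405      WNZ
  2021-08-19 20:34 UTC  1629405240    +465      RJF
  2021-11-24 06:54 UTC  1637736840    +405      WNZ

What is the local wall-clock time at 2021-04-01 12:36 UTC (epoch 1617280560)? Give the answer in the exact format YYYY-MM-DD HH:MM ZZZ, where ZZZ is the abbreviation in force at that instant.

Query: 2021-04-01 12:36 UTC
Rule 1/3 (WNZ, +06:45): 2021-03-17 02:38 UTC ≤ query < 2021-08-19 20:34 UTC
12·60 + 36 + 405 = 1161 min
1161 = 0·1440 + 1161; 1161 = 19·60 + 21 → 19:21, same day
→ 2021-04-01 19:21 WNZ

2021-04-01 19:21 WNZ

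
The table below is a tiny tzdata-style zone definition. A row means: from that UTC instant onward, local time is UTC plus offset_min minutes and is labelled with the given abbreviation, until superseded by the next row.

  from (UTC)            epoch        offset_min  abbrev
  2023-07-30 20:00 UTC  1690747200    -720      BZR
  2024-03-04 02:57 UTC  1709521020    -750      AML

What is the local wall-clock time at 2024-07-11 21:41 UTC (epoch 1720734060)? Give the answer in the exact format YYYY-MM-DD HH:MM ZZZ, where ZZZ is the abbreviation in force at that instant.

2024-07-11 09:11 AML

Query: 2024-07-11 21:41 UTC
Rule 2/2 (AML, -12:30): 2024-03-04 02:57 UTC ≤ query < +∞
21·60 + 41 - 750 = 551 min
551 = 0·1440 + 551; 551 = 9·60 + 11 → 09:11, same day
→ 2024-07-11 09:11 AML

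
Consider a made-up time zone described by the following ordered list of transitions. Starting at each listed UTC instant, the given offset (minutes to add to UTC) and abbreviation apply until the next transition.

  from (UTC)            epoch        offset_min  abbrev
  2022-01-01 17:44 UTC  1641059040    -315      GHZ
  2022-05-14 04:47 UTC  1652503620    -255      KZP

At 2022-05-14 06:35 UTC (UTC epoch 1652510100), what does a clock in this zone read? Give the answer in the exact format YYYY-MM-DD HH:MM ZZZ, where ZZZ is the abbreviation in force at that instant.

Query: 2022-05-14 06:35 UTC
Rule 2/2 (KZP, -04:15): 2022-05-14 04:47 UTC ≤ query < +∞
6·60 + 35 - 255 = 140 min
140 = 0·1440 + 140; 140 = 2·60 + 20 → 02:20, same day
→ 2022-05-14 02:20 KZP

2022-05-14 02:20 KZP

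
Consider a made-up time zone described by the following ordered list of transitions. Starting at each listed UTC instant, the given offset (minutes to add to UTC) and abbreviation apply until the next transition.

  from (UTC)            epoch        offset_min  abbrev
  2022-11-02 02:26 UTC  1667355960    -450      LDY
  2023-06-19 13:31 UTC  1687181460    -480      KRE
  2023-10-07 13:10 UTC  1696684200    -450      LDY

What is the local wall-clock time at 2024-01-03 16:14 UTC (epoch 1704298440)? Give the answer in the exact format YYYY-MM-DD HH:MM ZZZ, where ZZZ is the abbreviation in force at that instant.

2024-01-03 08:44 LDY

Query: 2024-01-03 16:14 UTC
Rule 3/3 (LDY, -07:30): 2023-10-07 13:10 UTC ≤ query < +∞
16·60 + 14 - 450 = 524 min
524 = 0·1440 + 524; 524 = 8·60 + 44 → 08:44, same day
→ 2024-01-03 08:44 LDY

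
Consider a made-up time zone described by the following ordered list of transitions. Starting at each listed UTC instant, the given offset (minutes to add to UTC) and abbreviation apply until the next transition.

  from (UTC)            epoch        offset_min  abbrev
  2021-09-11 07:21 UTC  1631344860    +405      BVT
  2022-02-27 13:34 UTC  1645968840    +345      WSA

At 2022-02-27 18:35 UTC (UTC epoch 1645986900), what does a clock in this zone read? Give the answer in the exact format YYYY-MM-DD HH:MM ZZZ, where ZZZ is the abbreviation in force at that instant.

Query: 2022-02-27 18:35 UTC
Rule 2/2 (WSA, +05:45): 2022-02-27 13:34 UTC ≤ query < +∞
18·60 + 35 + 345 = 1460 min
1460 = 1·1440 + 20; 20 = 0·60 + 20 → 00:20, 2022-02-27 + 1 day = 2022-02-28
→ 2022-02-28 00:20 WSA

2022-02-28 00:20 WSA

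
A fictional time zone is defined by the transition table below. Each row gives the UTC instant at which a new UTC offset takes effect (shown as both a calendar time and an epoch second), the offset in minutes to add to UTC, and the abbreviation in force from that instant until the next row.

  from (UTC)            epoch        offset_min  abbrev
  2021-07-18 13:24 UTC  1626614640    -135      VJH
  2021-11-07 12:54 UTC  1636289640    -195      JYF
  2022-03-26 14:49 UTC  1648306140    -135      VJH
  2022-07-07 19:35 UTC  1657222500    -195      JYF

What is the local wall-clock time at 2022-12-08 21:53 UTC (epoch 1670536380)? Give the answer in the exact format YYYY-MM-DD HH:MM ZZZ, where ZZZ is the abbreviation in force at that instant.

Query: 2022-12-08 21:53 UTC
Rule 4/4 (JYF, -03:15): 2022-07-07 19:35 UTC ≤ query < +∞
21·60 + 53 - 195 = 1118 min
1118 = 0·1440 + 1118; 1118 = 18·60 + 38 → 18:38, same day
→ 2022-12-08 18:38 JYF

2022-12-08 18:38 JYF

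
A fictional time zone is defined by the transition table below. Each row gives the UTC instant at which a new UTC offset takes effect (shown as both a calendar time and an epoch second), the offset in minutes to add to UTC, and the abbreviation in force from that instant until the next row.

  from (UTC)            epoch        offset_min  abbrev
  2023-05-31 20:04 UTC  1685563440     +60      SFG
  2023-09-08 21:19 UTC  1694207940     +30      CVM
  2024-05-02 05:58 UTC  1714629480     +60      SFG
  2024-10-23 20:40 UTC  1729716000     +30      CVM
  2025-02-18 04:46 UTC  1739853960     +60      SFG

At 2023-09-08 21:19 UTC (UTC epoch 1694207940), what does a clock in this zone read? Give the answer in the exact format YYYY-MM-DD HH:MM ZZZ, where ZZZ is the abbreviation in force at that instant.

2023-09-08 21:49 CVM

Query: 2023-09-08 21:19 UTC
Rule 2/5 (CVM, +00:30): 2023-09-08 21:19 UTC ≤ query < 2024-05-02 05:58 UTC
21·60 + 19 + 30 = 1309 min
1309 = 0·1440 + 1309; 1309 = 21·60 + 49 → 21:49, same day
→ 2023-09-08 21:49 CVM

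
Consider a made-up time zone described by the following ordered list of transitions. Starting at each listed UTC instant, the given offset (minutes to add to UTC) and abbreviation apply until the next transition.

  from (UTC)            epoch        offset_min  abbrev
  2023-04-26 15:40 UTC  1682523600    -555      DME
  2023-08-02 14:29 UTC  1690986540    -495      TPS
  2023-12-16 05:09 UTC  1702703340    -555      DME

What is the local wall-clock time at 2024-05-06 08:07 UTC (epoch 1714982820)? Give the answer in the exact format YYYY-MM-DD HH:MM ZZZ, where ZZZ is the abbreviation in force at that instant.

Query: 2024-05-06 08:07 UTC
Rule 3/3 (DME, -09:15): 2023-12-16 05:09 UTC ≤ query < +∞
8·60 + 7 - 555 = -68 min
-68 = -1·1440 + 1372; 1372 = 22·60 + 52 → 22:52, 2024-05-06 - 1 day = 2024-05-05
→ 2024-05-05 22:52 DME

2024-05-05 22:52 DME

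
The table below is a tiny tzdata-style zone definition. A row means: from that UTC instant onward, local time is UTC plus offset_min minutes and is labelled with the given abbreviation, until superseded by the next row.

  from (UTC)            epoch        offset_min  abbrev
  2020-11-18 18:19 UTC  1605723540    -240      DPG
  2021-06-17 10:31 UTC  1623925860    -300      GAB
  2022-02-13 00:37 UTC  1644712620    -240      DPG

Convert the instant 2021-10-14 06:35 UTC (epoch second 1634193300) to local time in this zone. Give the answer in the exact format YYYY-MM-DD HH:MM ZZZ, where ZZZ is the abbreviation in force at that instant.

2021-10-14 01:35 GAB

Query: 2021-10-14 06:35 UTC
Rule 2/3 (GAB, -05:00): 2021-06-17 10:31 UTC ≤ query < 2022-02-13 00:37 UTC
6·60 + 35 - 300 = 95 min
95 = 0·1440 + 95; 95 = 1·60 + 35 → 01:35, same day
→ 2021-10-14 01:35 GAB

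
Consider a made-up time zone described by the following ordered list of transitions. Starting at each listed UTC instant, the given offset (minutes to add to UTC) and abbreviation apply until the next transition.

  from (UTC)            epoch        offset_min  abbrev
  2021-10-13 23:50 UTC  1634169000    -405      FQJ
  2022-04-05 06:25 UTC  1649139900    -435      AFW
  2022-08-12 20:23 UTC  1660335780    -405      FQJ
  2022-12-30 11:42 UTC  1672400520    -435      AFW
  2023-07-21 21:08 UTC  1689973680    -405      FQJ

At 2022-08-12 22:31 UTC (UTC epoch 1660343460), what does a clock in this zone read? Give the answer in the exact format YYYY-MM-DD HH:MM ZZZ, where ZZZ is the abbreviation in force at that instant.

Query: 2022-08-12 22:31 UTC
Rule 3/5 (FQJ, -06:45): 2022-08-12 20:23 UTC ≤ query < 2022-12-30 11:42 UTC
22·60 + 31 - 405 = 946 min
946 = 0·1440 + 946; 946 = 15·60 + 46 → 15:46, same day
→ 2022-08-12 15:46 FQJ

2022-08-12 15:46 FQJ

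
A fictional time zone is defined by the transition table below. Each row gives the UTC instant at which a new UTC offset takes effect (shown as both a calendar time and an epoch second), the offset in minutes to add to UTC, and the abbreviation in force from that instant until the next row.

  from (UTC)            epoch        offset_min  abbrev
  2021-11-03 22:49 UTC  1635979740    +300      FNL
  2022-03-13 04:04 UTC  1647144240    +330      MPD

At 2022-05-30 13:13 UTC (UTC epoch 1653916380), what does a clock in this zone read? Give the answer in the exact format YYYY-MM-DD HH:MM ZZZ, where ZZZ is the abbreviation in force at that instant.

2022-05-30 18:43 MPD

Query: 2022-05-30 13:13 UTC
Rule 2/2 (MPD, +05:30): 2022-03-13 04:04 UTC ≤ query < +∞
13·60 + 13 + 330 = 1123 min
1123 = 0·1440 + 1123; 1123 = 18·60 + 43 → 18:43, same day
→ 2022-05-30 18:43 MPD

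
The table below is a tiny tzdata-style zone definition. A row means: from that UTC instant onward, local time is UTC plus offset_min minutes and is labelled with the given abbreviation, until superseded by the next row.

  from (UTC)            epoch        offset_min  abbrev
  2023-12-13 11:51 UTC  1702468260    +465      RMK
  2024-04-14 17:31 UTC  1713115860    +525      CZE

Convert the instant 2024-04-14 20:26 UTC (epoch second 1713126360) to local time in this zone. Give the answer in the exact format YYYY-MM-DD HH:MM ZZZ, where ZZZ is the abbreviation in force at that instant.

Query: 2024-04-14 20:26 UTC
Rule 2/2 (CZE, +08:45): 2024-04-14 17:31 UTC ≤ query < +∞
20·60 + 26 + 525 = 1751 min
1751 = 1·1440 + 311; 311 = 5·60 + 11 → 05:11, 2024-04-14 + 1 day = 2024-04-15
→ 2024-04-15 05:11 CZE

2024-04-15 05:11 CZE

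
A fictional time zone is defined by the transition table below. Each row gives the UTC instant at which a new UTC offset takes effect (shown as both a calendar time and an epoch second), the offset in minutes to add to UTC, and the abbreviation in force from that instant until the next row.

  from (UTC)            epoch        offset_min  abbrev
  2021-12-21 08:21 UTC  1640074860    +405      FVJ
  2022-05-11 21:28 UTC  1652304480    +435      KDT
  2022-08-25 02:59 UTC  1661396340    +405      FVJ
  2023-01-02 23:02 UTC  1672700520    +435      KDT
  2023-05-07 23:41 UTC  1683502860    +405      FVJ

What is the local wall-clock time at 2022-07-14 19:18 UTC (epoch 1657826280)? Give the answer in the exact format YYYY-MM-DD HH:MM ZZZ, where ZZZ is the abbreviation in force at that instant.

Query: 2022-07-14 19:18 UTC
Rule 2/5 (KDT, +07:15): 2022-05-11 21:28 UTC ≤ query < 2022-08-25 02:59 UTC
19·60 + 18 + 435 = 1593 min
1593 = 1·1440 + 153; 153 = 2·60 + 33 → 02:33, 2022-07-14 + 1 day = 2022-07-15
→ 2022-07-15 02:33 KDT

2022-07-15 02:33 KDT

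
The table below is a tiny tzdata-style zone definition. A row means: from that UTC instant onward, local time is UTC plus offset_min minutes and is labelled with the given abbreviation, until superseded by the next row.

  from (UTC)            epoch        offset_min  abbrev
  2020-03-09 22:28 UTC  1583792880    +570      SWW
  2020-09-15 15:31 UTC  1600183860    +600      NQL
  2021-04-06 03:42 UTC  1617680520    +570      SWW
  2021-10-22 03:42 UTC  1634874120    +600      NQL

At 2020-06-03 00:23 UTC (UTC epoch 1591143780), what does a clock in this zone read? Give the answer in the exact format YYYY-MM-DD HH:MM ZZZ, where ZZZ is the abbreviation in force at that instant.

2020-06-03 09:53 SWW

Query: 2020-06-03 00:23 UTC
Rule 1/4 (SWW, +09:30): 2020-03-09 22:28 UTC ≤ query < 2020-09-15 15:31 UTC
0·60 + 23 + 570 = 593 min
593 = 0·1440 + 593; 593 = 9·60 + 53 → 09:53, same day
→ 2020-06-03 09:53 SWW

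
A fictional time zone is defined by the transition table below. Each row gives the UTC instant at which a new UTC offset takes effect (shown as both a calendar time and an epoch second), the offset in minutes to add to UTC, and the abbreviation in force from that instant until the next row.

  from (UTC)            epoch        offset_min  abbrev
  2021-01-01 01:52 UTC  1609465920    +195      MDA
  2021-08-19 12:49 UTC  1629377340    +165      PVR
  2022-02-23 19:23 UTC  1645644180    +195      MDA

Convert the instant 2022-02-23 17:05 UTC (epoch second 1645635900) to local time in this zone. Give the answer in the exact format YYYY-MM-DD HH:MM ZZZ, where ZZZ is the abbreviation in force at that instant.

Query: 2022-02-23 17:05 UTC
Rule 2/3 (PVR, +02:45): 2021-08-19 12:49 UTC ≤ query < 2022-02-23 19:23 UTC
17·60 + 5 + 165 = 1190 min
1190 = 0·1440 + 1190; 1190 = 19·60 + 50 → 19:50, same day
→ 2022-02-23 19:50 PVR

2022-02-23 19:50 PVR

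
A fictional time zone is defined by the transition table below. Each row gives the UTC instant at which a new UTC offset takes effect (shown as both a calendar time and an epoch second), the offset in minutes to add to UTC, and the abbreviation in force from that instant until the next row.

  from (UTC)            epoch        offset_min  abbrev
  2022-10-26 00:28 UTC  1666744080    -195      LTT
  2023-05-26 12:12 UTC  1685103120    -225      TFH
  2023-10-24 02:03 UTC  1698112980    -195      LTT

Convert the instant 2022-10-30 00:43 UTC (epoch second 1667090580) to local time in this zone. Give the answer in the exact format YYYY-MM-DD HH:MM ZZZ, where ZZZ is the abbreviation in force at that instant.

Query: 2022-10-30 00:43 UTC
Rule 1/3 (LTT, -03:15): 2022-10-26 00:28 UTC ≤ query < 2023-05-26 12:12 UTC
0·60 + 43 - 195 = -152 min
-152 = -1·1440 + 1288; 1288 = 21·60 + 28 → 21:28, 2022-10-30 - 1 day = 2022-10-29
→ 2022-10-29 21:28 LTT

2022-10-29 21:28 LTT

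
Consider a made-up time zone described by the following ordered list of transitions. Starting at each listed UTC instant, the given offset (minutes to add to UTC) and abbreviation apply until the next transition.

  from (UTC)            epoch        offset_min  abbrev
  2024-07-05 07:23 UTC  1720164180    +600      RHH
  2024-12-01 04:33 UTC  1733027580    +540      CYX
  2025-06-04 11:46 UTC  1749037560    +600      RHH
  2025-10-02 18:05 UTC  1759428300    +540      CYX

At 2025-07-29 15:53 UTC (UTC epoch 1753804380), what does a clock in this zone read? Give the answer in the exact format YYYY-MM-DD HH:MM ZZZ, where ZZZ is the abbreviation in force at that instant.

2025-07-30 01:53 RHH

Query: 2025-07-29 15:53 UTC
Rule 3/4 (RHH, +10:00): 2025-06-04 11:46 UTC ≤ query < 2025-10-02 18:05 UTC
15·60 + 53 + 600 = 1553 min
1553 = 1·1440 + 113; 113 = 1·60 + 53 → 01:53, 2025-07-29 + 1 day = 2025-07-30
→ 2025-07-30 01:53 RHH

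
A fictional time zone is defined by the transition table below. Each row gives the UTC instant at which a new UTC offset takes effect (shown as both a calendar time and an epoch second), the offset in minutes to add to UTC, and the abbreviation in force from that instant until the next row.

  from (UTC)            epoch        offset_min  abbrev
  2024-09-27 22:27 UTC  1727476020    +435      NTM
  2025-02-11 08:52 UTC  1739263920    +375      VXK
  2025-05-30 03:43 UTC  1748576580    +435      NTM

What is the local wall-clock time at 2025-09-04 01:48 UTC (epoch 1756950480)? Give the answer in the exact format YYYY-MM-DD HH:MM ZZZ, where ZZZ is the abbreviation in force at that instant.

Query: 2025-09-04 01:48 UTC
Rule 3/3 (NTM, +07:15): 2025-05-30 03:43 UTC ≤ query < +∞
1·60 + 48 + 435 = 543 min
543 = 0·1440 + 543; 543 = 9·60 + 3 → 09:03, same day
→ 2025-09-04 09:03 NTM

2025-09-04 09:03 NTM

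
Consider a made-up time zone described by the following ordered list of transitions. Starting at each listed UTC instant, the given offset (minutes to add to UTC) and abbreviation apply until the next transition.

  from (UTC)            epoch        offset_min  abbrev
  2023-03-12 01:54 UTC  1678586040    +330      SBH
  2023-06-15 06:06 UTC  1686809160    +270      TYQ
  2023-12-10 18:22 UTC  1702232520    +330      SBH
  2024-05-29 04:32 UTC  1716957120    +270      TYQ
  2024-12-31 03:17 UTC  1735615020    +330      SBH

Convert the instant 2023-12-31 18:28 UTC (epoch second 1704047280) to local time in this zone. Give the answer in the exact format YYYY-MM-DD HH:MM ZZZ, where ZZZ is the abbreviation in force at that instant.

2023-12-31 23:58 SBH

Query: 2023-12-31 18:28 UTC
Rule 3/5 (SBH, +05:30): 2023-12-10 18:22 UTC ≤ query < 2024-05-29 04:32 UTC
18·60 + 28 + 330 = 1438 min
1438 = 0·1440 + 1438; 1438 = 23·60 + 58 → 23:58, same day
→ 2023-12-31 23:58 SBH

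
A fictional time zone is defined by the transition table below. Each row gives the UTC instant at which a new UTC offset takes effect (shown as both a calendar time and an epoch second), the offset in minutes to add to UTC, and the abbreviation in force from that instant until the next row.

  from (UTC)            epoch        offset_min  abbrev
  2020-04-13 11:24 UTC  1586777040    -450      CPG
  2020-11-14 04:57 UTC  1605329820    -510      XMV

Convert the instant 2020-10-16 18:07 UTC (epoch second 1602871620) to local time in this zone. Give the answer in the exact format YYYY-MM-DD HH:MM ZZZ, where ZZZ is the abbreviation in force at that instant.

2020-10-16 10:37 CPG

Query: 2020-10-16 18:07 UTC
Rule 1/2 (CPG, -07:30): 2020-04-13 11:24 UTC ≤ query < 2020-11-14 04:57 UTC
18·60 + 7 - 450 = 637 min
637 = 0·1440 + 637; 637 = 10·60 + 37 → 10:37, same day
→ 2020-10-16 10:37 CPG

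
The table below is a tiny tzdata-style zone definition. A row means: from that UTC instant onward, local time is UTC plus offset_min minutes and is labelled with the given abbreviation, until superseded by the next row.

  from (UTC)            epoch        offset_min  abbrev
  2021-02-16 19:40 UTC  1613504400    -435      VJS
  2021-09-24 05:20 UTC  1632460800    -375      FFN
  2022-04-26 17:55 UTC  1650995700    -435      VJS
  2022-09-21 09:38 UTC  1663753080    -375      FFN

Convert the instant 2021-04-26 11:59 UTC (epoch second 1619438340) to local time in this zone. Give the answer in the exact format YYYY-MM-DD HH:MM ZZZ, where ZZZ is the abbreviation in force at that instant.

Query: 2021-04-26 11:59 UTC
Rule 1/4 (VJS, -07:15): 2021-02-16 19:40 UTC ≤ query < 2021-09-24 05:20 UTC
11·60 + 59 - 435 = 284 min
284 = 0·1440 + 284; 284 = 4·60 + 44 → 04:44, same day
→ 2021-04-26 04:44 VJS

2021-04-26 04:44 VJS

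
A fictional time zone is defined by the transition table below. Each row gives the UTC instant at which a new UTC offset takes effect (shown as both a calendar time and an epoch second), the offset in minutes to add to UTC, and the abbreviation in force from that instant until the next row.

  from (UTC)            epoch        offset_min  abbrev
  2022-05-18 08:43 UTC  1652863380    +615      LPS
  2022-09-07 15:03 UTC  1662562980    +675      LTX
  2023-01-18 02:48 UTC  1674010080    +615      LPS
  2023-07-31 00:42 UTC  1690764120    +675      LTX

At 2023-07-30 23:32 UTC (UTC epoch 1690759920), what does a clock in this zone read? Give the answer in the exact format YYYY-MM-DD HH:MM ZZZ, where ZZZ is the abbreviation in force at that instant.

Query: 2023-07-30 23:32 UTC
Rule 3/4 (LPS, +10:15): 2023-01-18 02:48 UTC ≤ query < 2023-07-31 00:42 UTC
23·60 + 32 + 615 = 2027 min
2027 = 1·1440 + 587; 587 = 9·60 + 47 → 09:47, 2023-07-30 + 1 day = 2023-07-31
→ 2023-07-31 09:47 LPS

2023-07-31 09:47 LPS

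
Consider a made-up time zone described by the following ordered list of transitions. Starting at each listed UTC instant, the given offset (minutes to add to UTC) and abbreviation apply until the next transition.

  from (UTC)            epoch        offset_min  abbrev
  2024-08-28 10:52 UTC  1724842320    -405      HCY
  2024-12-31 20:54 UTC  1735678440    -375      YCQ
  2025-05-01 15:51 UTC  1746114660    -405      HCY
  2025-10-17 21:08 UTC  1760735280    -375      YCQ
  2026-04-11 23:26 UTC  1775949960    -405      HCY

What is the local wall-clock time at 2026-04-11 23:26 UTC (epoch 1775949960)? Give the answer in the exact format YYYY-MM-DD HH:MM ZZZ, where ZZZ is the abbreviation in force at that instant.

2026-04-11 16:41 HCY

Query: 2026-04-11 23:26 UTC
Rule 5/5 (HCY, -06:45): 2026-04-11 23:26 UTC ≤ query < +∞
23·60 + 26 - 405 = 1001 min
1001 = 0·1440 + 1001; 1001 = 16·60 + 41 → 16:41, same day
→ 2026-04-11 16:41 HCY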